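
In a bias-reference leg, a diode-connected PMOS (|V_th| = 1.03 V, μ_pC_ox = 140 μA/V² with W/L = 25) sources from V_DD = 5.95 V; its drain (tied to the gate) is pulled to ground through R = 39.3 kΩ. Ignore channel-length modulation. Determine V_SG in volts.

With gate tied to drain, V_SG = V_SD ≥ V_SG − |V_th|, so the device is in saturation.
k_p = μ_pC_ox · (W/L) = 3.5 mA/V².
KCL at the drain: ½ k_p (V_SG − |V_th|)² = (V_DD − V_SG)/R.
Let x = V_SG − 1.03. Then 68.8 x² + x − 4.92 = 0, giving x = 0.26 V (positive root), so V_SG = 1.29 V.
I_D = (V_DD − V_SG)/R = (5.95 − 1.29) / 39.3 = 0.119 mA.

V_SG = 1.29 V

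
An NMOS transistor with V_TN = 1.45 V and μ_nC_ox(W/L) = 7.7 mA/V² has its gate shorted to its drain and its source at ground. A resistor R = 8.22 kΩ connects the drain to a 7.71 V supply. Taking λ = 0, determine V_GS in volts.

V_GS = 1.88 V

With gate tied to drain, V_GS = V_DS ≥ V_GS − V_TN, so the device is in saturation.
KCL at the drain: ½ k_n (V_GS − V_TN)² = (V_DD − V_GS)/R.
Let x = V_GS − 1.45. Then 31.6 x² + x − 6.26 = 0, giving x = 0.429 V (positive root), so V_GS = 1.88 V.
I_D = (V_DD − V_GS)/R = (7.71 − 1.88) / 8.22 = 0.709 mA.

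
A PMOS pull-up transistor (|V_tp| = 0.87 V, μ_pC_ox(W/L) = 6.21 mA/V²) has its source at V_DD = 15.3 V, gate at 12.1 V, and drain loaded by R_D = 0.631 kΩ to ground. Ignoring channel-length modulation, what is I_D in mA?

V_SG = V_DD − V_G = 15.3 − 12.1 = 3.2 V, so V_ov = 3.2 − 0.87 = 2.33 V.
Assume saturation: I_D = ½ k_p V_ov² = 0.5 × 6.21 × 2.33² = 16.9 mA, giving V_SD = V_DD − I_D R_D = 15.3 − 16.9 × 0.631 = 4.66 V.
V_SD = 4.66 V ≥ V_ov = 2.33 V, confirming saturation.

I_D = 16.9 mA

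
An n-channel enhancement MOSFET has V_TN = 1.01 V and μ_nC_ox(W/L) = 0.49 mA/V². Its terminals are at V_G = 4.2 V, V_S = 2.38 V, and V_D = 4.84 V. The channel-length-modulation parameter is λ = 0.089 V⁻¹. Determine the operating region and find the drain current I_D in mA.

Saturation; I_D = 0.196 mA

V_GS = V_G − V_S = 4.2 − 2.38 = 1.82 V; V_DS = V_D − V_S = 4.84 − 2.38 = 2.46 V.
V_ov = V_GS − V_TN = 1.82 − 1.01 = 0.81 V.
Since V_DS = 2.46 V ≥ V_ov = 0.81 V, the device is in saturation.
I_D = ½ k_n V_ov² (1 + λ V_DS) = 0.5 × 0.49 × 0.81² × (1 + 0.089 × 2.46) = 0.196 mA.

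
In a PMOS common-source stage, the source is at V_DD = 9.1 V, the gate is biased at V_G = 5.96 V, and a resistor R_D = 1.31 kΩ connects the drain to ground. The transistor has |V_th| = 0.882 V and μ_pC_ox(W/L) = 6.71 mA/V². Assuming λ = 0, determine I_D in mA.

I_D = 6.58 mA

V_SG = V_DD − V_G = 9.1 − 5.96 = 3.14 V, so V_ov = 3.14 − 0.882 = 2.26 V.
Assume saturation: I_D = ½ k_p V_ov² = 0.5 × 6.71 × 2.26² = 17.1 mA, giving V_SD = V_DD − I_D R_D = 9.1 − 17.1 × 1.31 = -13.3 V.
But -13.3 V < V_ov = 2.26 V, so the device is actually in triode.
In triode I_D = k_p[V_ov V_SD − ½ V_SD²] and I_D = (V_DD − V_SD)/R_D. Equating: 4.4 V_SD² − 20.85 V_SD + 9.1 = 0, giving V_SD = 0.486 V (the root below V_ov).
I_D = (9.1 − 0.486) / 1.31 = 6.58 mA.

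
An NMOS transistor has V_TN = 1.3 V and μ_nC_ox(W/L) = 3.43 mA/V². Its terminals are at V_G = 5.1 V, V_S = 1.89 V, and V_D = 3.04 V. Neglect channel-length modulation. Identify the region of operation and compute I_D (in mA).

V_GS = V_G − V_S = 5.1 − 1.89 = 3.21 V; V_DS = V_D − V_S = 3.04 − 1.89 = 1.15 V.
V_ov = V_GS − V_TN = 3.21 − 1.3 = 1.91 V.
Since V_DS = 1.15 V < V_ov = 1.91 V, the device is in the triode region.
I_D = k_n [V_ov · V_DS − ½ V_DS²] = 3.43 × [1.91 × 1.15 − 0.5 × 1.15²] = 5.27 mA.

Triode; I_D = 5.27 mA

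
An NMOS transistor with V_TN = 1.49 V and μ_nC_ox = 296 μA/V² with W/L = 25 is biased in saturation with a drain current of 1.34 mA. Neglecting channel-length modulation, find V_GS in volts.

V_GS = 2.09 V

k_n = μ_nC_ox · (W/L) = 7.4 mA/V².
In saturation I_D = ½ k_n (V_GS − V_TN)², so V_GS − V_TN = √(2 I_D / k_n) = √(2 × 1.34 / 7.4) = 0.602 V.
V_GS = 1.49 + 0.602 = 2.09 V.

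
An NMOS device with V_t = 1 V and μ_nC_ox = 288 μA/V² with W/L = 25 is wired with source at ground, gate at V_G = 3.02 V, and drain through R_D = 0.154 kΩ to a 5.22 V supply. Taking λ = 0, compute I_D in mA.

I_D = 14.7 mA

V_GS = V_G = 3.02 V, so V_ov = 3.02 − 1 = 2.02 V.
k_n = μ_nC_ox · (W/L) = 7.2 mA/V².
Assume saturation: I_D = ½ k_n V_ov² = 0.5 × 7.2 × 2.02² = 14.7 mA, giving V_DS = V_DD − I_D R_D = 5.22 − 14.7 × 0.154 = 2.96 V.
V_DS = 2.96 V ≥ V_ov = 2.02 V, confirming saturation.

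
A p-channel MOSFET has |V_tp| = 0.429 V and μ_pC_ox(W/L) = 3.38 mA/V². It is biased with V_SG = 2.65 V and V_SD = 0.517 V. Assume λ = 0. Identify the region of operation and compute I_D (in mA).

Triode; I_D = 3.43 mA

V_ov = V_SG − |V_tp| = 2.65 − 0.429 = 2.22 V.
Since V_SD = 0.517 V < V_ov = 2.22 V, the device is in the triode region.
I_D = k_p [V_ov · V_SD − ½ V_SD²] = 3.38 × [2.22 × 0.517 − 0.5 × 0.517²] = 3.43 mA.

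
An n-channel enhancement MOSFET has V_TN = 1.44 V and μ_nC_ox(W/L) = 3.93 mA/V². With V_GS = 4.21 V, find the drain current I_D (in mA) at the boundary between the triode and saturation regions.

I_D = 15.1 mA

At the boundary V_DS = V_ov = V_GS − V_TN = 4.21 − 1.44 = 2.77 V.
I_D = ½ k_n V_ov² = 0.5 × 3.93 × 2.77² = 15.1 mA.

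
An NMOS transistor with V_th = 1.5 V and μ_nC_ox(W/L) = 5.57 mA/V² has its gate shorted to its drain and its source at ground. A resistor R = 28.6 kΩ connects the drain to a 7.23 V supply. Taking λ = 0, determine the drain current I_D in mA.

With gate tied to drain, V_GS = V_DS ≥ V_GS − V_th, so the device is in saturation.
KCL at the drain: ½ k_n (V_GS − V_th)² = (V_DD − V_GS)/R.
Let x = V_GS − 1.5. Then 79.7 x² + x − 5.73 = 0, giving x = 0.262 V (positive root), so V_GS = 1.76 V.
I_D = (V_DD − V_GS)/R = (7.23 − 1.76) / 28.6 = 0.191 mA.

I_D = 0.191 mA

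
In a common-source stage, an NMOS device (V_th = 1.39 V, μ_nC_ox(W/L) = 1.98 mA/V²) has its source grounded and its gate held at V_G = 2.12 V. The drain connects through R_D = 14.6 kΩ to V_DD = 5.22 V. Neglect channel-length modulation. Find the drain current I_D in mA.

V_GS = V_G = 2.12 V, so V_ov = 2.12 − 1.39 = 0.73 V.
Assume saturation: I_D = ½ k_n V_ov² = 0.5 × 1.98 × 0.73² = 0.528 mA, giving V_DS = V_DD − I_D R_D = 5.22 − 0.528 × 14.6 = -2.48 V.
But -2.48 V < V_ov = 0.73 V, so the device is actually in triode.
In triode I_D = k_n[V_ov V_DS − ½ V_DS²] and I_D = (V_DD − V_DS)/R_D. Equating: 14.5 V_DS² − 22.1 V_DS + 5.22 = 0, giving V_DS = 0.292 V (the root below V_ov).
I_D = (5.22 − 0.292) / 14.6 = 0.338 mA.

I_D = 0.338 mA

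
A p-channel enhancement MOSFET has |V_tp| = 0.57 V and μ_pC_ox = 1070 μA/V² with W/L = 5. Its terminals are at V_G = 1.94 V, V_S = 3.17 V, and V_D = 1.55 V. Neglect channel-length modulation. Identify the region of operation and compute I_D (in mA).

V_SG = V_S − V_G = 3.17 − 1.94 = 1.23 V; V_SD = V_S − V_D = 3.17 − 1.55 = 1.62 V.
k_p = μ_pC_ox · (W/L) = 5.35 mA/V².
V_ov = V_SG − |V_tp| = 1.23 − 0.57 = 0.66 V.
Since V_SD = 1.62 V ≥ V_ov = 0.66 V, the device is in saturation.
I_D = ½ k_p V_ov² = 0.5 × 5.35 × 0.66² = 1.17 mA.

Saturation; I_D = 1.17 mA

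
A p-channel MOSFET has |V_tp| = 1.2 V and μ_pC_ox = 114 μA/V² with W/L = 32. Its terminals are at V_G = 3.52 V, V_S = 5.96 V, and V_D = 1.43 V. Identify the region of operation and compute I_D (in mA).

Saturation; I_D = 2.80 mA

V_SG = V_S − V_G = 5.96 − 3.52 = 2.44 V; V_SD = V_S − V_D = 5.96 − 1.43 = 4.53 V.
k_p = μ_pC_ox · (W/L) = 3.648 mA/V².
V_ov = V_SG − |V_tp| = 2.44 − 1.2 = 1.24 V.
Since V_SD = 4.53 V ≥ V_ov = 1.24 V, the device is in saturation.
I_D = ½ k_p V_ov² = 0.5 × 3.648 × 1.24² = 2.8 mA.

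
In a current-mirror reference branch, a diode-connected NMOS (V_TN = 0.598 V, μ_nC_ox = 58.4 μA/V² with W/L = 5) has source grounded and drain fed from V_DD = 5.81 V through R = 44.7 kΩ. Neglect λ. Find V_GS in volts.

With gate tied to drain, V_GS = V_DS ≥ V_GS − V_TN, so the device is in saturation.
k_n = μ_nC_ox · (W/L) = 0.292 mA/V².
KCL at the drain: ½ k_n (V_GS − V_TN)² = (V_DD − V_GS)/R.
Let x = V_GS − 0.598. Then 6.53 x² + x − 5.212 = 0, giving x = 0.82 V (positive root), so V_GS = 1.42 V.
I_D = (V_DD − V_GS)/R = (5.81 − 1.42) / 44.7 = 0.0982 mA.

V_GS = 1.42 V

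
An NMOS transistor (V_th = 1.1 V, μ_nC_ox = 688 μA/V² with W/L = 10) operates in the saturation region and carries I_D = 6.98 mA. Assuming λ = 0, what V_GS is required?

V_GS = 2.52 V

k_n = μ_nC_ox · (W/L) = 6.88 mA/V².
In saturation I_D = ½ k_n (V_GS − V_th)², so V_GS − V_th = √(2 I_D / k_n) = √(2 × 6.98 / 6.88) = 1.42 V.
V_GS = 1.1 + 1.42 = 2.52 V.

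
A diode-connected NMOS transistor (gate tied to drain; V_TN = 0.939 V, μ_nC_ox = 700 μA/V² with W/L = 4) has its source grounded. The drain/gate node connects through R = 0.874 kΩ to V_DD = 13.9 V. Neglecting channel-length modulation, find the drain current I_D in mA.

With gate tied to drain, V_GS = V_DS ≥ V_GS − V_TN, so the device is in saturation.
k_n = μ_nC_ox · (W/L) = 2.8 mA/V².
KCL at the drain: ½ k_n (V_GS − V_TN)² = (V_DD − V_GS)/R.
Let x = V_GS − 0.939. Then 1.22 x² + x − 12.96 = 0, giving x = 2.87 V (positive root), so V_GS = 3.81 V.
I_D = (V_DD − V_GS)/R = (13.9 − 3.81) / 0.874 = 11.5 mA.

I_D = 11.5 mA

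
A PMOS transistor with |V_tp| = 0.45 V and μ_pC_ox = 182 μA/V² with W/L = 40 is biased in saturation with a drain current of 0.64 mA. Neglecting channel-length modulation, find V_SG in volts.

k_p = μ_pC_ox · (W/L) = 7.28 mA/V².
In saturation I_D = ½ k_p (V_SG − |V_tp|)², so V_SG − |V_tp| = √(2 I_D / k_p) = √(2 × 0.64 / 7.28) = 0.419 V.
V_SG = 0.45 + 0.419 = 0.869 V.

V_SG = 0.869 V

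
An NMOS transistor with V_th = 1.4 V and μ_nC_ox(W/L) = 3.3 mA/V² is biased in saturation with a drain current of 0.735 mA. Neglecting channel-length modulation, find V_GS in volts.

V_GS = 2.07 V

In saturation I_D = ½ k_n (V_GS − V_th)², so V_GS − V_th = √(2 I_D / k_n) = √(2 × 0.735 / 3.3) = 0.667 V.
V_GS = 1.4 + 0.667 = 2.07 V.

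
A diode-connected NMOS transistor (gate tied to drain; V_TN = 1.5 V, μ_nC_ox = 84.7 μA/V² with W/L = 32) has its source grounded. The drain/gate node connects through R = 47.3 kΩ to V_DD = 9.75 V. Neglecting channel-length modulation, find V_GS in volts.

With gate tied to drain, V_GS = V_DS ≥ V_GS − V_TN, so the device is in saturation.
k_n = μ_nC_ox · (W/L) = 2.71 mA/V².
KCL at the drain: ½ k_n (V_GS − V_TN)² = (V_DD − V_GS)/R.
Let x = V_GS − 1.5. Then 64.1 x² + x − 8.25 = 0, giving x = 0.351 V (positive root), so V_GS = 1.85 V.
I_D = (V_DD − V_GS)/R = (9.75 − 1.85) / 47.3 = 0.167 mA.

V_GS = 1.85 V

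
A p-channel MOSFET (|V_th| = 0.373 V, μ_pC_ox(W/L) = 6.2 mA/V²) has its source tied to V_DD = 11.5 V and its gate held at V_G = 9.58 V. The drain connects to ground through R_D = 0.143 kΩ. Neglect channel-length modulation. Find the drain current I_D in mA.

V_SG = V_DD − V_G = 11.5 − 9.58 = 1.92 V, so V_ov = 1.92 − 0.373 = 1.55 V.
Assume saturation: I_D = ½ k_p V_ov² = 0.5 × 6.2 × 1.55² = 7.42 mA, giving V_SD = V_DD − I_D R_D = 11.5 − 7.42 × 0.143 = 10.4 V.
V_SD = 10.4 V ≥ V_ov = 1.55 V, confirming saturation.

I_D = 7.42 mA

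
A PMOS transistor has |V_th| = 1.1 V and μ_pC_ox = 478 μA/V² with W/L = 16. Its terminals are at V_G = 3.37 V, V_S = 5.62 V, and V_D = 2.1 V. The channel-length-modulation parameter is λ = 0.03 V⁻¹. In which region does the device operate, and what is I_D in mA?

Saturation; I_D = 5.59 mA

V_SG = V_S − V_G = 5.62 − 3.37 = 2.25 V; V_SD = V_S − V_D = 5.62 − 2.1 = 3.52 V.
k_p = μ_pC_ox · (W/L) = 7.648 mA/V².
V_ov = V_SG − |V_th| = 2.25 − 1.1 = 1.15 V.
Since V_SD = 3.52 V ≥ V_ov = 1.15 V, the device is in saturation.
I_D = ½ k_p V_ov² (1 + λ V_SD) = 0.5 × 7.648 × 1.15² × (1 + 0.03 × 3.52) = 5.59 mA.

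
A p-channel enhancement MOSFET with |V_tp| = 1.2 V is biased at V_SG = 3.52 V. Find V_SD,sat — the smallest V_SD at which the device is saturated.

The boundary between triode and saturation is V_SD = V_SG − |V_tp| = V_ov.
V_ov = 3.52 − 1.2 = 2.32 V.

V_SD,sat = 2.32 V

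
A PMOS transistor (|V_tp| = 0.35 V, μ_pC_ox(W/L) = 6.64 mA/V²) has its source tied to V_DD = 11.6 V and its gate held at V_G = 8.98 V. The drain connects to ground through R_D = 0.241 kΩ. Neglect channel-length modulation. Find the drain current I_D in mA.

V_SG = V_DD − V_G = 11.6 − 8.98 = 2.62 V, so V_ov = 2.62 − 0.35 = 2.27 V.
Assume saturation: I_D = ½ k_p V_ov² = 0.5 × 6.64 × 2.27² = 17.1 mA, giving V_SD = V_DD − I_D R_D = 11.6 − 17.1 × 0.241 = 7.48 V.
V_SD = 7.48 V ≥ V_ov = 2.27 V, confirming saturation.

I_D = 17.1 mA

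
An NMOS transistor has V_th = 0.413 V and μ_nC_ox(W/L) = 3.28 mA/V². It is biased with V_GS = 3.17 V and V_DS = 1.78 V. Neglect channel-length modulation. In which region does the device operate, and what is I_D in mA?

V_ov = V_GS − V_th = 3.17 − 0.413 = 2.76 V.
Since V_DS = 1.78 V < V_ov = 2.76 V, the device is in the triode region.
I_D = k_n [V_ov · V_DS − ½ V_DS²] = 3.28 × [2.76 × 1.78 − 0.5 × 1.78²] = 10.9 mA.

Triode; I_D = 10.9 mA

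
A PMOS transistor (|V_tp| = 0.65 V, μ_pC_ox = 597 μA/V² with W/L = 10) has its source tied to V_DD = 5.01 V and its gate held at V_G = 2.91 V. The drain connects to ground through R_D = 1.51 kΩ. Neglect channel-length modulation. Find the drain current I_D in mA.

I_D = 3.05 mA

V_SG = V_DD − V_G = 5.01 − 2.91 = 2.1 V, so V_ov = 2.1 − 0.65 = 1.45 V.
k_p = μ_pC_ox · (W/L) = 5.97 mA/V².
Assume saturation: I_D = ½ k_p V_ov² = 0.5 × 5.97 × 1.45² = 6.28 mA, giving V_SD = V_DD − I_D R_D = 5.01 − 6.28 × 1.51 = -4.47 V.
But -4.47 V < V_ov = 1.45 V, so the device is actually in triode.
In triode I_D = k_p[V_ov V_SD − ½ V_SD²] and I_D = (V_DD − V_SD)/R_D. Equating: 4.51 V_SD² − 14.07 V_SD + 5.01 = 0, giving V_SD = 0.41 V (the root below V_ov).
I_D = (5.01 − 0.41) / 1.51 = 3.05 mA.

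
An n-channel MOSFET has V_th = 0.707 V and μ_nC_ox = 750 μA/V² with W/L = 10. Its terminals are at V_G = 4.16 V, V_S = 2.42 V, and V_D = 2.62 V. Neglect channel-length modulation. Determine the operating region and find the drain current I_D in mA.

Triode; I_D = 1.40 mA

V_GS = V_G − V_S = 4.16 − 2.42 = 1.74 V; V_DS = V_D − V_S = 2.62 − 2.42 = 0.2 V.
k_n = μ_nC_ox · (W/L) = 7.5 mA/V².
V_ov = V_GS − V_th = 1.74 − 0.707 = 1.03 V.
Since V_DS = 0.2 V < V_ov = 1.03 V, the device is in the triode region.
I_D = k_n [V_ov · V_DS − ½ V_DS²] = 7.5 × [1.03 × 0.2 − 0.5 × 0.2²] = 1.4 mA.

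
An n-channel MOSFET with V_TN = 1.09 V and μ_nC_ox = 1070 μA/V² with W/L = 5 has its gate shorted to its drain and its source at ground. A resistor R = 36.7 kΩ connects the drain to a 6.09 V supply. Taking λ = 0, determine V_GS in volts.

With gate tied to drain, V_GS = V_DS ≥ V_GS − V_TN, so the device is in saturation.
k_n = μ_nC_ox · (W/L) = 5.35 mA/V².
KCL at the drain: ½ k_n (V_GS − V_TN)² = (V_DD − V_GS)/R.
Let x = V_GS − 1.09. Then 98.2 x² + x − 5 = 0, giving x = 0.221 V (positive root), so V_GS = 1.31 V.
I_D = (V_DD − V_GS)/R = (6.09 − 1.31) / 36.7 = 0.13 mA.

V_GS = 1.31 V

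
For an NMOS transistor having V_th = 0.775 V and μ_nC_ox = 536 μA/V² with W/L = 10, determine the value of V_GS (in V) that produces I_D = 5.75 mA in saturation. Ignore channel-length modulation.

k_n = μ_nC_ox · (W/L) = 5.36 mA/V².
In saturation I_D = ½ k_n (V_GS − V_th)², so V_GS − V_th = √(2 I_D / k_n) = √(2 × 5.75 / 5.36) = 1.46 V.
V_GS = 0.775 + 1.46 = 2.24 V.

V_GS = 2.24 V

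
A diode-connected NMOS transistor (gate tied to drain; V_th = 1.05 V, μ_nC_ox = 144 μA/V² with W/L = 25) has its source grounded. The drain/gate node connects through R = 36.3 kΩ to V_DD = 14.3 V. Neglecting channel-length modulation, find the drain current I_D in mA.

With gate tied to drain, V_GS = V_DS ≥ V_GS − V_th, so the device is in saturation.
k_n = μ_nC_ox · (W/L) = 3.6 mA/V².
KCL at the drain: ½ k_n (V_GS − V_th)² = (V_DD − V_GS)/R.
Let x = V_GS − 1.05. Then 65.3 x² + x − 13.25 = 0, giving x = 0.443 V (positive root), so V_GS = 1.49 V.
I_D = (V_DD − V_GS)/R = (14.3 − 1.49) / 36.3 = 0.353 mA.

I_D = 0.353 mA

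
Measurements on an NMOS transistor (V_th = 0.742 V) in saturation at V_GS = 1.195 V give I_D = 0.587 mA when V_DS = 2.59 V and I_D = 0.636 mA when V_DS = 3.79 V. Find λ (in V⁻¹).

With V_GS fixed, I_D ∝ (1 + λ V_DS) in saturation, so I_D2/I_D1 = (1 + λ V_DS2)/(1 + λ V_DS1).
0.636/0.587 = 1.083 = (1 + 3.79 λ)/(1 + 2.59 λ).
Solving: λ (I_D1 V_DS2 − I_D2 V_DS1) = I_D2 − I_D1, so λ = (0.636 − 0.587) / (0.587 × 3.79 − 0.636 × 2.59) = 0.049 / 0.577 = 0.0848 V⁻¹.

λ = 0.0848 V⁻¹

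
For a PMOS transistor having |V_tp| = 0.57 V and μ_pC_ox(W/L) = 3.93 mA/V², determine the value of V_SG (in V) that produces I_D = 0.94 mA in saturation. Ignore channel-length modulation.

V_SG = 1.26 V

In saturation I_D = ½ k_p (V_SG − |V_tp|)², so V_SG − |V_tp| = √(2 I_D / k_p) = √(2 × 0.94 / 3.93) = 0.692 V.
V_SG = 0.57 + 0.692 = 1.26 V.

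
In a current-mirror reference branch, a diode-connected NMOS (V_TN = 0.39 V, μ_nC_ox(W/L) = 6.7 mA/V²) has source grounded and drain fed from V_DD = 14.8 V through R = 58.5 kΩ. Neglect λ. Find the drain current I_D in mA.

I_D = 0.242 mA

With gate tied to drain, V_GS = V_DS ≥ V_GS − V_TN, so the device is in saturation.
KCL at the drain: ½ k_n (V_GS − V_TN)² = (V_DD − V_GS)/R.
Let x = V_GS − 0.39. Then 196 x² + x − 14.41 = 0, giving x = 0.269 V (positive root), so V_GS = 0.659 V.
I_D = (V_DD − V_GS)/R = (14.8 − 0.659) / 58.5 = 0.242 mA.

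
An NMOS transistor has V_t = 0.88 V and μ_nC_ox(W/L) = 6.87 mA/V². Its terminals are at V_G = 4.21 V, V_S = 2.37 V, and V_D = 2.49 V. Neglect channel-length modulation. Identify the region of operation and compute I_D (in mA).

V_GS = V_G − V_S = 4.21 − 2.37 = 1.84 V; V_DS = V_D − V_S = 2.49 − 2.37 = 0.12 V.
V_ov = V_GS − V_t = 1.84 − 0.88 = 0.96 V.
Since V_DS = 0.12 V < V_ov = 0.96 V, the device is in the triode region.
I_D = k_n [V_ov · V_DS − ½ V_DS²] = 6.87 × [0.96 × 0.12 − 0.5 × 0.12²] = 0.742 mA.

Triode; I_D = 0.742 mA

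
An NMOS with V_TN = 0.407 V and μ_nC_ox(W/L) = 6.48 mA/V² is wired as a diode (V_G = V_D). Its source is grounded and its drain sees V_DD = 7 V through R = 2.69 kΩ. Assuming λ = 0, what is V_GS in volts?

V_GS = 1.22 V

With gate tied to drain, V_GS = V_DS ≥ V_GS − V_TN, so the device is in saturation.
KCL at the drain: ½ k_n (V_GS − V_TN)² = (V_DD − V_GS)/R.
Let x = V_GS − 0.407. Then 8.72 x² + x − 6.593 = 0, giving x = 0.814 V (positive root), so V_GS = 1.22 V.
I_D = (V_DD − V_GS)/R = (7 − 1.22) / 2.69 = 2.15 mA.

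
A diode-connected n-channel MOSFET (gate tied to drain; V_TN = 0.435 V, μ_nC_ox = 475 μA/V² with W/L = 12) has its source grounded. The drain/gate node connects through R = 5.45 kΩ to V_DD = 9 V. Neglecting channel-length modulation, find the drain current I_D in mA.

I_D = 1.44 mA

With gate tied to drain, V_GS = V_DS ≥ V_GS − V_TN, so the device is in saturation.
k_n = μ_nC_ox · (W/L) = 5.7 mA/V².
KCL at the drain: ½ k_n (V_GS − V_TN)² = (V_DD − V_GS)/R.
Let x = V_GS − 0.435. Then 15.5 x² + x − 8.565 = 0, giving x = 0.711 V (positive root), so V_GS = 1.15 V.
I_D = (V_DD − V_GS)/R = (9 − 1.15) / 5.45 = 1.44 mA.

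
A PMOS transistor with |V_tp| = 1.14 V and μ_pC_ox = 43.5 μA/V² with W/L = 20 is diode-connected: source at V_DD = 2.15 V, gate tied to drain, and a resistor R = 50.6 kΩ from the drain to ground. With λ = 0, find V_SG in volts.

With gate tied to drain, V_SG = V_SD ≥ V_SG − |V_tp|, so the device is in saturation.
k_p = μ_pC_ox · (W/L) = 0.87 mA/V².
KCL at the drain: ½ k_p (V_SG − |V_tp|)² = (V_DD − V_SG)/R.
Let x = V_SG − 1.14. Then 22 x² + x − 1.01 = 0, giving x = 0.193 V (positive root), so V_SG = 1.33 V.
I_D = (V_DD − V_SG)/R = (2.15 − 1.33) / 50.6 = 0.0162 mA.

V_SG = 1.33 V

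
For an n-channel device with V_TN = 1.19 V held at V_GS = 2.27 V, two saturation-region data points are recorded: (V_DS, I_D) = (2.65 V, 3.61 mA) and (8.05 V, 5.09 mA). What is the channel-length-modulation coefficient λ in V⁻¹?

With V_GS fixed, I_D ∝ (1 + λ V_DS) in saturation, so I_D2/I_D1 = (1 + λ V_DS2)/(1 + λ V_DS1).
5.09/3.61 = 1.41 = (1 + 8.05 λ)/(1 + 2.65 λ).
Solving: λ (I_D1 V_DS2 − I_D2 V_DS1) = I_D2 − I_D1, so λ = (5.09 − 3.61) / (3.61 × 8.05 − 5.09 × 2.65) = 1.48 / 15.6 = 0.095 V⁻¹.

λ = 0.0950 V⁻¹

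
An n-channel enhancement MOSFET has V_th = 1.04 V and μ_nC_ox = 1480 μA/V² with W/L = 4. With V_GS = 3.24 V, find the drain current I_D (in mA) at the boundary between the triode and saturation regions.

At the boundary V_DS = V_ov = V_GS − V_th = 3.24 − 1.04 = 2.2 V.
k_n = μ_nC_ox · (W/L) = 5.92 mA/V².
I_D = ½ k_n V_ov² = 0.5 × 5.92 × 2.2² = 14.3 mA.

I_D = 14.3 mA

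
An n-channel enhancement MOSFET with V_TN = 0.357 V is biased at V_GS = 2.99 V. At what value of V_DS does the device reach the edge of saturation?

The boundary between triode and saturation is V_DS = V_GS − V_TN = V_ov.
V_ov = 2.99 − 0.357 = 2.63 V.

V_DS,sat = 2.63 V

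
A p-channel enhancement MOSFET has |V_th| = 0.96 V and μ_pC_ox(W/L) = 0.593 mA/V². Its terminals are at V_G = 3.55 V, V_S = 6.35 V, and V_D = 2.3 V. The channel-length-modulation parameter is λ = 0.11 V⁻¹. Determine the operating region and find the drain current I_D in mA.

Saturation; I_D = 1.45 mA

V_SG = V_S − V_G = 6.35 − 3.55 = 2.8 V; V_SD = V_S − V_D = 6.35 − 2.3 = 4.05 V.
V_ov = V_SG − |V_th| = 2.8 − 0.96 = 1.84 V.
Since V_SD = 4.05 V ≥ V_ov = 1.84 V, the device is in saturation.
I_D = ½ k_p V_ov² (1 + λ V_SD) = 0.5 × 0.593 × 1.84² × (1 + 0.11 × 4.05) = 1.45 mA.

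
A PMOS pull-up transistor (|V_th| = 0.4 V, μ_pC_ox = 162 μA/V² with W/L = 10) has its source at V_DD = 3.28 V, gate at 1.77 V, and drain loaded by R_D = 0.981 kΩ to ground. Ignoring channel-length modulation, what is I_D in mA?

I_D = 0.998 mA

V_SG = V_DD − V_G = 3.28 − 1.77 = 1.51 V, so V_ov = 1.51 − 0.4 = 1.11 V.
k_p = μ_pC_ox · (W/L) = 1.62 mA/V².
Assume saturation: I_D = ½ k_p V_ov² = 0.5 × 1.62 × 1.11² = 0.998 mA, giving V_SD = V_DD − I_D R_D = 3.28 − 0.998 × 0.981 = 2.3 V.
V_SD = 2.3 V ≥ V_ov = 1.11 V, confirming saturation.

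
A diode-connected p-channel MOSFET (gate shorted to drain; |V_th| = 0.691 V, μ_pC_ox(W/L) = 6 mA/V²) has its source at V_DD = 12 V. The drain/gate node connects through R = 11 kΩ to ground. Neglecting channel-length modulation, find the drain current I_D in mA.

With gate tied to drain, V_SG = V_SD ≥ V_SG − |V_th|, so the device is in saturation.
KCL at the drain: ½ k_p (V_SG − |V_th|)² = (V_DD − V_SG)/R.
Let x = V_SG − 0.691. Then 33 x² + x − 11.31 = 0, giving x = 0.57 V (positive root), so V_SG = 1.26 V.
I_D = (V_DD − V_SG)/R = (12 − 1.26) / 11 = 0.976 mA.

I_D = 0.976 mA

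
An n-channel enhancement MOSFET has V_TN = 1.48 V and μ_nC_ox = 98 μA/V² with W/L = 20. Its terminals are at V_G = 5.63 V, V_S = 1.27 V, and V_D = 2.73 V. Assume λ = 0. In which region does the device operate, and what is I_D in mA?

V_GS = V_G − V_S = 5.63 − 1.27 = 4.36 V; V_DS = V_D − V_S = 2.73 − 1.27 = 1.46 V.
k_n = μ_nC_ox · (W/L) = 1.96 mA/V².
V_ov = V_GS − V_TN = 4.36 − 1.48 = 2.88 V.
Since V_DS = 1.46 V < V_ov = 2.88 V, the device is in the triode region.
I_D = k_n [V_ov · V_DS − ½ V_DS²] = 1.96 × [2.88 × 1.46 − 0.5 × 1.46²] = 6.15 mA.

Triode; I_D = 6.15 mA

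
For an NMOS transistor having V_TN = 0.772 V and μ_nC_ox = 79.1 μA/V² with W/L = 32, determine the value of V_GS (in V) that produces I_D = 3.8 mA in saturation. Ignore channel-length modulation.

k_n = μ_nC_ox · (W/L) = 2.531 mA/V².
In saturation I_D = ½ k_n (V_GS − V_TN)², so V_GS − V_TN = √(2 I_D / k_n) = √(2 × 3.8 / 2.531) = 1.73 V.
V_GS = 0.772 + 1.73 = 2.5 V.

V_GS = 2.50 V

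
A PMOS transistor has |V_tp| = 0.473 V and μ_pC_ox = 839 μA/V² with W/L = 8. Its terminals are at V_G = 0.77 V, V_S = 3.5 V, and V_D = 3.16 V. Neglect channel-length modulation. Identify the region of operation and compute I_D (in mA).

V_SG = V_S − V_G = 3.5 − 0.77 = 2.73 V; V_SD = V_S − V_D = 3.5 − 3.16 = 0.34 V.
k_p = μ_pC_ox · (W/L) = 6.712 mA/V².
V_ov = V_SG − |V_tp| = 2.73 − 0.473 = 2.26 V.
Since V_SD = 0.34 V < V_ov = 2.26 V, the device is in the triode region.
I_D = k_p [V_ov · V_SD − ½ V_SD²] = 6.712 × [2.26 × 0.34 − 0.5 × 0.34²] = 4.76 mA.

Triode; I_D = 4.76 mA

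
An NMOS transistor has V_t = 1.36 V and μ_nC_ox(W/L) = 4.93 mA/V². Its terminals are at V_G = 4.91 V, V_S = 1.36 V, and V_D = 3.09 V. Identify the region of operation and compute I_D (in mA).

Triode; I_D = 11.3 mA

V_GS = V_G − V_S = 4.91 − 1.36 = 3.55 V; V_DS = V_D − V_S = 3.09 − 1.36 = 1.73 V.
V_ov = V_GS − V_t = 3.55 − 1.36 = 2.19 V.
Since V_DS = 1.73 V < V_ov = 2.19 V, the device is in the triode region.
I_D = k_n [V_ov · V_DS − ½ V_DS²] = 4.93 × [2.19 × 1.73 − 0.5 × 1.73²] = 11.3 mA.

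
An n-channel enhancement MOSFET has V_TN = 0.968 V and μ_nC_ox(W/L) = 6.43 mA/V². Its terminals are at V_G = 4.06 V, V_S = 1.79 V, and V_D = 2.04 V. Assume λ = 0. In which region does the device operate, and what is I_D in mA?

Triode; I_D = 1.89 mA

V_GS = V_G − V_S = 4.06 − 1.79 = 2.27 V; V_DS = V_D − V_S = 2.04 − 1.79 = 0.25 V.
V_ov = V_GS − V_TN = 2.27 − 0.968 = 1.3 V.
Since V_DS = 0.25 V < V_ov = 1.3 V, the device is in the triode region.
I_D = k_n [V_ov · V_DS − ½ V_DS²] = 6.43 × [1.3 × 0.25 − 0.5 × 0.25²] = 1.89 mA.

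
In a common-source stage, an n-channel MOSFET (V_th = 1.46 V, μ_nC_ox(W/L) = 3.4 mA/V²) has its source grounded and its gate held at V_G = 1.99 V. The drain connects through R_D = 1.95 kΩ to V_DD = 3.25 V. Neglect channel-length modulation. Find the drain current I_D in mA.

I_D = 0.478 mA

V_GS = V_G = 1.99 V, so V_ov = 1.99 − 1.46 = 0.53 V.
Assume saturation: I_D = ½ k_n V_ov² = 0.5 × 3.4 × 0.53² = 0.478 mA, giving V_DS = V_DD − I_D R_D = 3.25 − 0.478 × 1.95 = 2.32 V.
V_DS = 2.32 V ≥ V_ov = 0.53 V, confirming saturation.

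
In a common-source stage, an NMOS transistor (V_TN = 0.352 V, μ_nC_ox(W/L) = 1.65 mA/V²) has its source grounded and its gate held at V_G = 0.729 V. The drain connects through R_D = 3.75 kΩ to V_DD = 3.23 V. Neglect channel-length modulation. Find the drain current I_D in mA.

V_GS = V_G = 0.729 V, so V_ov = 0.729 − 0.352 = 0.377 V.
Assume saturation: I_D = ½ k_n V_ov² = 0.5 × 1.65 × 0.377² = 0.117 mA, giving V_DS = V_DD − I_D R_D = 3.23 − 0.117 × 3.75 = 2.79 V.
V_DS = 2.79 V ≥ V_ov = 0.377 V, confirming saturation.

I_D = 0.117 mA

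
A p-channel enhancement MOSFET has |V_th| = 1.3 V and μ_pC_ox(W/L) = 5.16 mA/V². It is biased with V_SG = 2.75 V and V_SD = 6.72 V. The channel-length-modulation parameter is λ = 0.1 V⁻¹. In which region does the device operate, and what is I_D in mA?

Saturation; I_D = 9.07 mA

V_ov = V_SG − |V_th| = 2.75 − 1.3 = 1.45 V.
Since V_SD = 6.72 V ≥ V_ov = 1.45 V, the device is in saturation.
I_D = ½ k_p V_ov² (1 + λ V_SD) = 0.5 × 5.16 × 1.45² × (1 + 0.1 × 6.72) = 9.07 mA.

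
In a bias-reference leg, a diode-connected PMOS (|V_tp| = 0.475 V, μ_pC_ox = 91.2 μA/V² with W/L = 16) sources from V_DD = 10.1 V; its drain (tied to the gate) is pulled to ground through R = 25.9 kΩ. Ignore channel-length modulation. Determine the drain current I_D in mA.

I_D = 0.345 mA

With gate tied to drain, V_SG = V_SD ≥ V_SG − |V_tp|, so the device is in saturation.
k_p = μ_pC_ox · (W/L) = 1.459 mA/V².
KCL at the drain: ½ k_p (V_SG − |V_tp|)² = (V_DD − V_SG)/R.
Let x = V_SG − 0.475. Then 18.9 x² + x − 9.625 = 0, giving x = 0.688 V (positive root), so V_SG = 1.16 V.
I_D = (V_DD − V_SG)/R = (10.1 − 1.16) / 25.9 = 0.345 mA.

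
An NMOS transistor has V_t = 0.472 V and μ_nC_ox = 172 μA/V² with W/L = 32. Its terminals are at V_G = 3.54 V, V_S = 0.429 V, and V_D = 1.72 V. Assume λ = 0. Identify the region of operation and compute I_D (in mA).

V_GS = V_G − V_S = 3.54 − 0.429 = 3.11 V; V_DS = V_D − V_S = 1.72 − 0.429 = 1.29 V.
k_n = μ_nC_ox · (W/L) = 5.504 mA/V².
V_ov = V_GS − V_t = 3.11 − 0.472 = 2.64 V.
Since V_DS = 1.29 V < V_ov = 2.64 V, the device is in the triode region.
I_D = k_n [V_ov · V_DS − ½ V_DS²] = 5.504 × [2.64 × 1.29 − 0.5 × 1.29²] = 14.2 mA.

Triode; I_D = 14.2 mA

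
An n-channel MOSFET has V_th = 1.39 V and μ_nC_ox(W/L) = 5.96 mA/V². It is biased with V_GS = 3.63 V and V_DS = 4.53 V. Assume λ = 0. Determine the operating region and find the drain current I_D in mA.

Saturation; I_D = 15.0 mA

V_ov = V_GS − V_th = 3.63 − 1.39 = 2.24 V.
Since V_DS = 4.53 V ≥ V_ov = 2.24 V, the device is in saturation.
I_D = ½ k_n V_ov² = 0.5 × 5.96 × 2.24² = 15 mA.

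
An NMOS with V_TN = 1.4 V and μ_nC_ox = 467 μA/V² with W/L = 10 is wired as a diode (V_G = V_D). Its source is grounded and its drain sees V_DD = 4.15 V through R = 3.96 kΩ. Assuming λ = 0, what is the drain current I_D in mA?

I_D = 0.570 mA

With gate tied to drain, V_GS = V_DS ≥ V_GS − V_TN, so the device is in saturation.
k_n = μ_nC_ox · (W/L) = 4.67 mA/V².
KCL at the drain: ½ k_n (V_GS − V_TN)² = (V_DD − V_GS)/R.
Let x = V_GS − 1.4. Then 9.25 x² + x − 2.75 = 0, giving x = 0.494 V (positive root), so V_GS = 1.89 V.
I_D = (V_DD − V_GS)/R = (4.15 − 1.89) / 3.96 = 0.57 mA.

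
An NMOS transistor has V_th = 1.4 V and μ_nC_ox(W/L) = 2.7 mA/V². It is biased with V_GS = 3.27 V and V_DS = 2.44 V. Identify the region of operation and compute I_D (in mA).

V_ov = V_GS − V_th = 3.27 − 1.4 = 1.87 V.
Since V_DS = 2.44 V ≥ V_ov = 1.87 V, the device is in saturation.
I_D = ½ k_n V_ov² = 0.5 × 2.7 × 1.87² = 4.72 mA.

Saturation; I_D = 4.72 mA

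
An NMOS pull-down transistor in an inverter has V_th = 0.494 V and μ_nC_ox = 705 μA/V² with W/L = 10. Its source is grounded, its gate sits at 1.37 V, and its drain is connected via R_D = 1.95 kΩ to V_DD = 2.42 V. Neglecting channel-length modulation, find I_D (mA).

I_D = 1.13 mA

V_GS = V_G = 1.37 V, so V_ov = 1.37 − 0.494 = 0.876 V.
k_n = μ_nC_ox · (W/L) = 7.05 mA/V².
Assume saturation: I_D = ½ k_n V_ov² = 0.5 × 7.05 × 0.876² = 2.71 mA, giving V_DS = V_DD − I_D R_D = 2.42 − 2.71 × 1.95 = -2.85 V.
But -2.85 V < V_ov = 0.876 V, so the device is actually in triode.
In triode I_D = k_n[V_ov V_DS − ½ V_DS²] and I_D = (V_DD − V_DS)/R_D. Equating: 6.87 V_DS² − 13.04 V_DS + 2.42 = 0, giving V_DS = 0.208 V (the root below V_ov).
I_D = (2.42 − 0.208) / 1.95 = 1.13 mA.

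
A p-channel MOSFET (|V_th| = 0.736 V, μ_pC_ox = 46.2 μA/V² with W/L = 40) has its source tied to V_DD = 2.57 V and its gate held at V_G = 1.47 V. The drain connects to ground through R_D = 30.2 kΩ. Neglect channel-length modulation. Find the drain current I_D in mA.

V_SG = V_DD − V_G = 2.57 − 1.47 = 1.1 V, so V_ov = 1.1 − 0.736 = 0.364 V.
k_p = μ_pC_ox · (W/L) = 1.848 mA/V².
Assume saturation: I_D = ½ k_p V_ov² = 0.5 × 1.848 × 0.364² = 0.122 mA, giving V_SD = V_DD − I_D R_D = 2.57 − 0.122 × 30.2 = -1.13 V.
But -1.13 V < V_ov = 0.364 V, so the device is actually in triode.
In triode I_D = k_p[V_ov V_SD − ½ V_SD²] and I_D = (V_DD − V_SD)/R_D. Equating: 27.9 V_SD² − 21.31 V_SD + 2.57 = 0, giving V_SD = 0.15 V (the root below V_ov).
I_D = (2.57 − 0.15) / 30.2 = 0.0801 mA.

I_D = 0.0801 mA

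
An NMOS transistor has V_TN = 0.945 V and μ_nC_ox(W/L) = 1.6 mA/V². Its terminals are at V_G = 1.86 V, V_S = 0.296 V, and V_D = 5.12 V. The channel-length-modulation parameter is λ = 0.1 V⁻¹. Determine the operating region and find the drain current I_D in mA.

Saturation; I_D = 0.454 mA

V_GS = V_G − V_S = 1.86 − 0.296 = 1.56 V; V_DS = V_D − V_S = 5.12 − 0.296 = 4.82 V.
V_ov = V_GS − V_TN = 1.56 − 0.945 = 0.619 V.
Since V_DS = 4.82 V ≥ V_ov = 0.619 V, the device is in saturation.
I_D = ½ k_n V_ov² (1 + λ V_DS) = 0.5 × 1.6 × 0.619² × (1 + 0.1 × 4.82) = 0.454 mA.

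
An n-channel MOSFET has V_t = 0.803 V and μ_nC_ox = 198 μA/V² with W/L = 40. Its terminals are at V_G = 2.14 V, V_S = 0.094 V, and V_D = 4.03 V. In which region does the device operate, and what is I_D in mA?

Saturation; I_D = 6.12 mA

V_GS = V_G − V_S = 2.14 − 0.094 = 2.05 V; V_DS = V_D − V_S = 4.03 − 0.094 = 3.94 V.
k_n = μ_nC_ox · (W/L) = 7.92 mA/V².
V_ov = V_GS − V_t = 2.05 − 0.803 = 1.24 V.
Since V_DS = 3.94 V ≥ V_ov = 1.24 V, the device is in saturation.
I_D = ½ k_n V_ov² = 0.5 × 7.92 × 1.24² = 6.12 mA.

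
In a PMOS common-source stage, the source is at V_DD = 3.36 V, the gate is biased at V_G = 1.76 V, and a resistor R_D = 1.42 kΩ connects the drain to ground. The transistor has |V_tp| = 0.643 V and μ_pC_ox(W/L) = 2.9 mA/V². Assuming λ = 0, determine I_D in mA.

I_D = 1.33 mA

V_SG = V_DD − V_G = 3.36 − 1.76 = 1.6 V, so V_ov = 1.6 − 0.643 = 0.957 V.
Assume saturation: I_D = ½ k_p V_ov² = 0.5 × 2.9 × 0.957² = 1.33 mA, giving V_SD = V_DD − I_D R_D = 3.36 − 1.33 × 1.42 = 1.47 V.
V_SD = 1.47 V ≥ V_ov = 0.957 V, confirming saturation.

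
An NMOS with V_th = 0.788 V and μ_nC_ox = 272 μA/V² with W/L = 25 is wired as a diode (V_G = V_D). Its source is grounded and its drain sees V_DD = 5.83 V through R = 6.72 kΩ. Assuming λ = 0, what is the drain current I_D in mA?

I_D = 0.684 mA

With gate tied to drain, V_GS = V_DS ≥ V_GS − V_th, so the device is in saturation.
k_n = μ_nC_ox · (W/L) = 6.8 mA/V².
KCL at the drain: ½ k_n (V_GS − V_th)² = (V_DD − V_GS)/R.
Let x = V_GS − 0.788. Then 22.8 x² + x − 5.042 = 0, giving x = 0.448 V (positive root), so V_GS = 1.24 V.
I_D = (V_DD − V_GS)/R = (5.83 − 1.24) / 6.72 = 0.684 mA.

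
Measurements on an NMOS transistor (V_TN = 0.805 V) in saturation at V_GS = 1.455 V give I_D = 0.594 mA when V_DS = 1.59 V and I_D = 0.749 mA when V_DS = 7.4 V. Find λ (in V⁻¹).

With V_GS fixed, I_D ∝ (1 + λ V_DS) in saturation, so I_D2/I_D1 = (1 + λ V_DS2)/(1 + λ V_DS1).
0.749/0.594 = 1.261 = (1 + 7.4 λ)/(1 + 1.59 λ).
Solving: λ (I_D1 V_DS2 − I_D2 V_DS1) = I_D2 − I_D1, so λ = (0.749 − 0.594) / (0.594 × 7.4 − 0.749 × 1.59) = 0.155 / 3.2 = 0.0484 V⁻¹.

λ = 0.0484 V⁻¹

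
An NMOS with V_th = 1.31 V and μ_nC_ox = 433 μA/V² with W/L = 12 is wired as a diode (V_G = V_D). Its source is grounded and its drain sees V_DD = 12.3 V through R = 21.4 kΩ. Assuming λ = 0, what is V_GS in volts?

V_GS = 1.75 V

With gate tied to drain, V_GS = V_DS ≥ V_GS − V_th, so the device is in saturation.
k_n = μ_nC_ox · (W/L) = 5.196 mA/V².
KCL at the drain: ½ k_n (V_GS − V_th)² = (V_DD − V_GS)/R.
Let x = V_GS − 1.31. Then 55.6 x² + x − 10.99 = 0, giving x = 0.436 V (positive root), so V_GS = 1.75 V.
I_D = (V_DD − V_GS)/R = (12.3 − 1.75) / 21.4 = 0.493 mA.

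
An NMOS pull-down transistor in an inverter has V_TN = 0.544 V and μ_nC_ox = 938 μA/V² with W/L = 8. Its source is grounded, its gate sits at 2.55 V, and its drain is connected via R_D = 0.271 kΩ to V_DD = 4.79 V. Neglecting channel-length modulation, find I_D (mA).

I_D = 13.0 mA

V_GS = V_G = 2.55 V, so V_ov = 2.55 − 0.544 = 2.01 V.
k_n = μ_nC_ox · (W/L) = 7.504 mA/V².
Assume saturation: I_D = ½ k_n V_ov² = 0.5 × 7.504 × 2.01² = 15.1 mA, giving V_DS = V_DD − I_D R_D = 4.79 − 15.1 × 0.271 = 0.698 V.
But 0.698 V < V_ov = 2.01 V, so the device is actually in triode.
In triode I_D = k_n[V_ov V_DS − ½ V_DS²] and I_D = (V_DD − V_DS)/R_D. Equating: 1.02 V_DS² − 5.079 V_DS + 4.79 = 0, giving V_DS = 1.26 V (the root below V_ov).
I_D = (4.79 − 1.26) / 0.271 = 13 mA.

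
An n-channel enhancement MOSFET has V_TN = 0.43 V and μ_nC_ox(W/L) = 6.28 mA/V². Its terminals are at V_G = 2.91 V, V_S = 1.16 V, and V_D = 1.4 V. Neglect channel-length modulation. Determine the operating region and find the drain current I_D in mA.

Triode; I_D = 1.81 mA

V_GS = V_G − V_S = 2.91 − 1.16 = 1.75 V; V_DS = V_D − V_S = 1.4 − 1.16 = 0.24 V.
V_ov = V_GS − V_TN = 1.75 − 0.43 = 1.32 V.
Since V_DS = 0.24 V < V_ov = 1.32 V, the device is in the triode region.
I_D = k_n [V_ov · V_DS − ½ V_DS²] = 6.28 × [1.32 × 0.24 − 0.5 × 0.24²] = 1.81 mA.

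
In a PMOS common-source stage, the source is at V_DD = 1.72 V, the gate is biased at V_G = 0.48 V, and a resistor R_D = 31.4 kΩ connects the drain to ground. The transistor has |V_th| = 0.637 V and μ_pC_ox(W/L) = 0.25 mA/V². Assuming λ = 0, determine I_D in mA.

I_D = 0.0413 mA

V_SG = V_DD − V_G = 1.72 − 0.48 = 1.24 V, so V_ov = 1.24 − 0.637 = 0.603 V.
Assume saturation: I_D = ½ k_p V_ov² = 0.5 × 0.25 × 0.603² = 0.0455 mA, giving V_SD = V_DD − I_D R_D = 1.72 − 0.0455 × 31.4 = 0.293 V.
But 0.293 V < V_ov = 0.603 V, so the device is actually in triode.
In triode I_D = k_p[V_ov V_SD − ½ V_SD²] and I_D = (V_DD − V_SD)/R_D. Equating: 3.92 V_SD² − 5.734 V_SD + 1.72 = 0, giving V_SD = 0.422 V (the root below V_ov).
I_D = (1.72 − 0.422) / 31.4 = 0.0413 mA.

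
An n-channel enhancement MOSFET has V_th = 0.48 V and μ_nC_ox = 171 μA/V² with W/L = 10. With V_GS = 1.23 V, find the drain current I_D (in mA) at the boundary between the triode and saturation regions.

At the boundary V_DS = V_ov = V_GS − V_th = 1.23 − 0.48 = 0.75 V.
k_n = μ_nC_ox · (W/L) = 1.71 mA/V².
I_D = ½ k_n V_ov² = 0.5 × 1.71 × 0.75² = 0.481 mA.

I_D = 0.481 mA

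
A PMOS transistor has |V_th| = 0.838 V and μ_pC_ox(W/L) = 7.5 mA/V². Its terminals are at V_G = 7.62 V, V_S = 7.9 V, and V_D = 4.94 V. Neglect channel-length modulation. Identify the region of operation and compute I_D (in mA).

V_SG = V_S − V_G = 7.9 − 7.62 = 0.28 V; V_SD = V_S − V_D = 7.9 − 4.94 = 2.96 V.
V_SG = 0.28 V < |V_th| = 0.838 V, so the transistor is in cutoff.

Cutoff; I_D = 0 mA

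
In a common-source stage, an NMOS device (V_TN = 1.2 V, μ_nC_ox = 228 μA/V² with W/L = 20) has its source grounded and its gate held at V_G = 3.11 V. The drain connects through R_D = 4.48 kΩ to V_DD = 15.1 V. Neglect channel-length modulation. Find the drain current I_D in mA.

I_D = 3.28 mA

V_GS = V_G = 3.11 V, so V_ov = 3.11 − 1.2 = 1.91 V.
k_n = μ_nC_ox · (W/L) = 4.56 mA/V².
Assume saturation: I_D = ½ k_n V_ov² = 0.5 × 4.56 × 1.91² = 8.32 mA, giving V_DS = V_DD − I_D R_D = 15.1 − 8.32 × 4.48 = -22.2 V.
But -22.2 V < V_ov = 1.91 V, so the device is actually in triode.
In triode I_D = k_n[V_ov V_DS − ½ V_DS²] and I_D = (V_DD − V_DS)/R_D. Equating: 10.2 V_DS² − 40.02 V_DS + 15.1 = 0, giving V_DS = 0.423 V (the root below V_ov).
I_D = (15.1 − 0.423) / 4.48 = 3.28 mA.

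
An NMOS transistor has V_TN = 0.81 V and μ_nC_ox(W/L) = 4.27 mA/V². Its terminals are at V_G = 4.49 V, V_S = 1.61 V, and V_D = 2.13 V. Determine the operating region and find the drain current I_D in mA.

V_GS = V_G − V_S = 4.49 − 1.61 = 2.88 V; V_DS = V_D − V_S = 2.13 − 1.61 = 0.52 V.
V_ov = V_GS − V_TN = 2.88 − 0.81 = 2.07 V.
Since V_DS = 0.52 V < V_ov = 2.07 V, the device is in the triode region.
I_D = k_n [V_ov · V_DS − ½ V_DS²] = 4.27 × [2.07 × 0.52 − 0.5 × 0.52²] = 4.02 mA.

Triode; I_D = 4.02 mA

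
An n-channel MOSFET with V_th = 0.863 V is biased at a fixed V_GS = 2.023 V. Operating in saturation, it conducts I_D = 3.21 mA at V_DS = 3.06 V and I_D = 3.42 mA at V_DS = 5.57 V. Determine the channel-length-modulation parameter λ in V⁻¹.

With V_GS fixed, I_D ∝ (1 + λ V_DS) in saturation, so I_D2/I_D1 = (1 + λ V_DS2)/(1 + λ V_DS1).
3.42/3.21 = 1.065 = (1 + 5.57 λ)/(1 + 3.06 λ).
Solving: λ (I_D1 V_DS2 − I_D2 V_DS1) = I_D2 − I_D1, so λ = (3.42 − 3.21) / (3.21 × 5.57 − 3.42 × 3.06) = 0.21 / 7.41 = 0.0283 V⁻¹.

λ = 0.0283 V⁻¹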